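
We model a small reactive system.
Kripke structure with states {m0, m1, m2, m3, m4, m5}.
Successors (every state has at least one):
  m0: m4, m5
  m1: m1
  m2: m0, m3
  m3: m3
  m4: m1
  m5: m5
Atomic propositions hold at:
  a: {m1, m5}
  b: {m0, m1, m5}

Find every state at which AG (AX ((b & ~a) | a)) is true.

{m1, m4, m5}

Sat(~a) = {m0, m2, m3, m4}
Sat(b & ~a) = {m0}
Sat((b & ~a) | a) = {m0, m1, m5}
Sat(AX ((b & ~a) | a)) = {s : every successor in {m0, m1, m5}} = {m1, m4, m5}
AG (AX ((b & ~a) | a)): greatest fixpoint, start Z0 = {m1, m4, m5}, keep only states in Sat with every successor in Z. Already a fixed point.
Sat(AG (AX ((b & ~a) | a))) = {m1, m4, m5}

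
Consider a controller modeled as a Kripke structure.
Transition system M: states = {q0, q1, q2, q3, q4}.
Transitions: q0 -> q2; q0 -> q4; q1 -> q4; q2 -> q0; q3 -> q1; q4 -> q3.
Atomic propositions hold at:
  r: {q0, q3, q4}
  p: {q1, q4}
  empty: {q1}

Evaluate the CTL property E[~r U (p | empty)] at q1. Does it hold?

Yes

Sat(~r) = {q1, q2}
Sat(p | empty) = {q1, q4}
E[~r U (p | empty)]: least fixpoint, start Z0 = Sat((p | empty)) = {q1, q4}, add states in Sat(~r) with some successor in Z. Already a fixed point.
Sat(E[~r U (p | empty)]) = {q1, q4}
q1 ∈ Sat(E[~r U (p | empty)]) = {q1, q4}, so the formula holds at q1.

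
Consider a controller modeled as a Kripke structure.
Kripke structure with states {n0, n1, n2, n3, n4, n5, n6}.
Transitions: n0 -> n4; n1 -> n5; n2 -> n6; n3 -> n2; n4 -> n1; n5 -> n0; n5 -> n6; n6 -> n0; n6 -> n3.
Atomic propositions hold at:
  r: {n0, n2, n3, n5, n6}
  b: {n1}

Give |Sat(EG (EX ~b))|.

Sat(~b) = {n0, n2, n3, n4, n5, n6}
Sat(EX ~b) = {s : some successor in {n0, n2, n3, n4, n5, n6}} = {n0, n1, n2, n3, n5, n6}
EG (EX ~b): greatest fixpoint, start Z0 = {n0, n1, n2, n3, n5, n6}, keep only states in Sat with some successor in Z. Z1 = {n1, n2, n3, n5, n6}; fixed.
Sat(EG (EX ~b)) = {n1, n2, n3, n5, n6}
|Sat(EG (EX ~b))| = |{n1, n2, n3, n5, n6}| = 5.

5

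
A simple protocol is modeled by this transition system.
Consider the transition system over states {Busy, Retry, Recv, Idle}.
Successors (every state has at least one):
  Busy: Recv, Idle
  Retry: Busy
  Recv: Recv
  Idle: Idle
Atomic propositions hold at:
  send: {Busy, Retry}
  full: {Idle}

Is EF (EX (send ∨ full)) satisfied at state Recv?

Sat(send ∨ full) = {Busy, Retry, Idle}
Sat(EX (send ∨ full)) = {s : some successor in {Busy, Retry, Idle}} = {Busy, Retry, Idle}
EF (EX (send ∨ full)): least fixpoint, start Z0 = {Busy, Retry, Idle}, add states with some successor in Z. Already a fixed point.
Sat(EF (EX (send ∨ full))) = {Busy, Retry, Idle}
Recv ∉ Sat(EF (EX (send ∨ full))) = {Busy, Retry, Idle}, so the formula does not hold at Recv.

No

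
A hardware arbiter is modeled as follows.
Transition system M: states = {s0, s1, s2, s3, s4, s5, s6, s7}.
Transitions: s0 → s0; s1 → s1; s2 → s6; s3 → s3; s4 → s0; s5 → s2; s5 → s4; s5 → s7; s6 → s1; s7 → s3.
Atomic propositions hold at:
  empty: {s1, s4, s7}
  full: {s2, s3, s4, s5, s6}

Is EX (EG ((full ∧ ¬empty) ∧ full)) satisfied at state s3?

Yes

Sat(¬empty) = {s0, s2, s3, s5, s6}
Sat(full ∧ ¬empty) = {s2, s3, s5, s6}
Sat((full ∧ ¬empty) ∧ full) = {s2, s3, s5, s6}
EG ((full ∧ ¬empty) ∧ full): greatest fixpoint, start Z0 = {s2, s3, s5, s6}, keep only states in Sat with some successor in Z. Z1 = {s2, s3, s5}; Z2 = {s3, s5}; Z3 = {s3}; fixed.
Sat(EG ((full ∧ ¬empty) ∧ full)) = {s3}
Sat(EX (EG ((full ∧ ¬empty) ∧ full))) = {s : some successor in {s3}} = {s3, s7}
s3 ∈ Sat(EX (EG ((full ∧ ¬empty) ∧ full))) = {s3, s7}, so the formula holds at s3.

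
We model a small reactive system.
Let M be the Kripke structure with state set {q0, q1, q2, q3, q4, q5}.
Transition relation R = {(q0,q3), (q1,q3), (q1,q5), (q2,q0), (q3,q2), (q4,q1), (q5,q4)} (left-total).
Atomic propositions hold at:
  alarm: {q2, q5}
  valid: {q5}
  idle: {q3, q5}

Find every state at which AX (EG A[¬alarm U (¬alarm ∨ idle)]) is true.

Sat(¬alarm) = {q0, q1, q3, q4}
Sat(¬alarm ∨ idle) = {q0, q1, q3, q4, q5}
A[¬alarm U (¬alarm ∨ idle)]: least fixpoint, start Z0 = Sat((¬alarm ∨ idle)) = {q0, q1, q3, q4, q5}, add states in Sat(¬alarm) with every successor in Z. Already a fixed point.
Sat(A[¬alarm U (¬alarm ∨ idle)]) = {q0, q1, q3, q4, q5}
EG A[¬alarm U (¬alarm ∨ idle)]: greatest fixpoint, start Z0 = {q0, q1, q3, q4, q5}, keep only states in Sat with some successor in Z. Z1 = {q0, q1, q4, q5}; Z2 = {q1, q4, q5}; fixed.
Sat(EG A[¬alarm U (¬alarm ∨ idle)]) = {q1, q4, q5}
Sat(AX (EG A[¬alarm U (¬alarm ∨ idle)])) = {s : every successor in {q1, q4, q5}} = {q4, q5}

{q4, q5}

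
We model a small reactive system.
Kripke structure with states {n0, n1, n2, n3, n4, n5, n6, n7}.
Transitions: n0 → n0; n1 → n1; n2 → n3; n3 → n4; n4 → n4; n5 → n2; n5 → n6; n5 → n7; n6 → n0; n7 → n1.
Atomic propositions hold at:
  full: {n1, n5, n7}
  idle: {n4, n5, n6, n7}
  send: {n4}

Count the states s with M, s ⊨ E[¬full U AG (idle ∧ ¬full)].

Sat(¬full) = {n0, n2, n3, n4, n6}
Sat(idle ∧ ¬full) = {n4, n6}
AG (idle ∧ ¬full): greatest fixpoint, start Z0 = {n4, n6}, keep only states in Sat with every successor in Z. Z1 = {n4}; fixed.
Sat(AG (idle ∧ ¬full)) = {n4}
E[¬full U AG (idle ∧ ¬full)]: least fixpoint, start Z0 = Sat(AG (idle ∧ ¬full)) = {n4}, add states in Sat(¬full) with some successor in Z. Z1 = {n3, n4}; Z2 = {n2, n3, n4}; fixed.
Sat(E[¬full U AG (idle ∧ ¬full)]) = {n2, n3, n4}
|Sat(E[¬full U AG (idle ∧ ¬full)])| = |{n2, n3, n4}| = 3.

3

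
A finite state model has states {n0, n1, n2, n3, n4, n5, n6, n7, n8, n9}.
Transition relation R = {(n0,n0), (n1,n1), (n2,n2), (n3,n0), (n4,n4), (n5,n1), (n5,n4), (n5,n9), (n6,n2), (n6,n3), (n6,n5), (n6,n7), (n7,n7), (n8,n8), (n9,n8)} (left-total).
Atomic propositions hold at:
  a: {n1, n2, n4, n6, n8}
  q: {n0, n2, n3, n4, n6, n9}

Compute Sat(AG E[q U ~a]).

{n0, n3, n7}

Sat(~a) = {n0, n3, n5, n7, n9}
E[q U ~a]: least fixpoint, start Z0 = Sat(~a) = {n0, n3, n5, n7, n9}, add states in Sat(q) with some successor in Z. Z1 = {n0, n3, n5, n6, n7, n9}; fixed.
Sat(E[q U ~a]) = {n0, n3, n5, n6, n7, n9}
AG E[q U ~a]: greatest fixpoint, start Z0 = {n0, n3, n5, n6, n7, n9}, keep only states in Sat with every successor in Z. Z1 = {n0, n3, n7}; fixed.
Sat(AG E[q U ~a]) = {n0, n3, n7}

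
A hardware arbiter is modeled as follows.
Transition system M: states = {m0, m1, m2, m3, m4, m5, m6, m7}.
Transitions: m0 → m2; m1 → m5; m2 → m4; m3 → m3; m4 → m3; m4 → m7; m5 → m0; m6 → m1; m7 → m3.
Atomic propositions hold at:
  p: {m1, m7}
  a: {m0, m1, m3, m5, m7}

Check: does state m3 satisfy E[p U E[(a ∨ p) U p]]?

No

Sat(a ∨ p) = {m0, m1, m3, m5, m7}
E[(a ∨ p) U p]: least fixpoint, start Z0 = Sat(p) = {m1, m7}, add states in Sat(a ∨ p) with some successor in Z. Already a fixed point.
Sat(E[(a ∨ p) U p]) = {m1, m7}
E[p U E[(a ∨ p) U p]]: least fixpoint, start Z0 = Sat(E[(a ∨ p) U p]) = {m1, m7}, add states in Sat(p) with some successor in Z. Already a fixed point.
Sat(E[p U E[(a ∨ p) U p]]) = {m1, m7}
m3 ∉ Sat(E[p U E[(a ∨ p) U p]]) = {m1, m7}, so the formula does not hold at m3.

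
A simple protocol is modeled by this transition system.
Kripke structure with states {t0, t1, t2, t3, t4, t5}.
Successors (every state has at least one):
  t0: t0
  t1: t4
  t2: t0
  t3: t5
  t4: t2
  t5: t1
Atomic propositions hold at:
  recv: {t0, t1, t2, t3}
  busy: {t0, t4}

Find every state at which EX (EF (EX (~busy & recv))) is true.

Sat(~busy) = {t1, t2, t3, t5}
Sat(~busy & recv) = {t1, t2, t3}
Sat(EX (~busy & recv)) = {s : some successor in {t1, t2, t3}} = {t4, t5}
EF (EX (~busy & recv)): least fixpoint, start Z0 = {t4, t5}, add states with some successor in Z. Z1 = {t1, t3, t4, t5}; fixed.
Sat(EF (EX (~busy & recv))) = {t1, t3, t4, t5}
Sat(EX (EF (EX (~busy & recv)))) = {s : some successor in {t1, t3, t4, t5}} = {t1, t3, t5}

{t1, t3, t5}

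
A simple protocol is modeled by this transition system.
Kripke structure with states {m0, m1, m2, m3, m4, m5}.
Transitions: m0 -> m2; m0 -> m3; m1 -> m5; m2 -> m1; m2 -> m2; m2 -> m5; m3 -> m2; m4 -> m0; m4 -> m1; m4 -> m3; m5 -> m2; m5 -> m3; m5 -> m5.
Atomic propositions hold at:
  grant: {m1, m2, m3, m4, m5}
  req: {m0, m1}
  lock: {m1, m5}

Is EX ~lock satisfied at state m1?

No

Sat(~lock) = {m0, m2, m3, m4}
Sat(EX ~lock) = {s : some successor in {m0, m2, m3, m4}} = {m0, m2, m3, m4, m5}
m1 ∉ Sat(EX ~lock) = {m0, m2, m3, m4, m5}, so the formula does not hold at m1.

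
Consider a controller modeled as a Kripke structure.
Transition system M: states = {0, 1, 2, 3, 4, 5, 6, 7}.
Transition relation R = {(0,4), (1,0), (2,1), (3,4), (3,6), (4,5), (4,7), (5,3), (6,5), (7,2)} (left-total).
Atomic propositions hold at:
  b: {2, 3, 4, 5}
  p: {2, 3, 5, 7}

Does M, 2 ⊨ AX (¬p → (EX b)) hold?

Sat(¬p) = {0, 1, 4, 6}
Sat(EX b) = {s : some successor in {2, 3, 4, 5}} = {0, 3, 4, 5, 6, 7}
Sat(¬p → (EX b)) = {0, 2, 3, 4, 5, 6, 7}
Sat(AX (¬p → (EX b))) = {s : every successor in {0, 2, 3, 4, 5, 6, 7}} = {0, 1, 3, 4, 5, 6, 7}
2 ∉ Sat(AX (¬p → (EX b))) = {0, 1, 3, 4, 5, 6, 7}, so the formula does not hold at 2.

No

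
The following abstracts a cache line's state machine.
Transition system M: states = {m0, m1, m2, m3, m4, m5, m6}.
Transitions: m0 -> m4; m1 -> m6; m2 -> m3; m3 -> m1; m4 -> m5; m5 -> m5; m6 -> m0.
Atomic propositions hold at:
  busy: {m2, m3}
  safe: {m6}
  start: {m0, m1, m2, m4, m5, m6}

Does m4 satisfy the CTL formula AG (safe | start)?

Yes

Sat(safe | start) = {m0, m1, m2, m4, m5, m6}
AG (safe | start): greatest fixpoint, start Z0 = {m0, m1, m2, m4, m5, m6}, keep only states in Sat with every successor in Z. Z1 = {m0, m1, m4, m5, m6}; fixed.
Sat(AG (safe | start)) = {m0, m1, m4, m5, m6}
m4 ∈ Sat(AG (safe | start)) = {m0, m1, m4, m5, m6}, so the formula holds at m4.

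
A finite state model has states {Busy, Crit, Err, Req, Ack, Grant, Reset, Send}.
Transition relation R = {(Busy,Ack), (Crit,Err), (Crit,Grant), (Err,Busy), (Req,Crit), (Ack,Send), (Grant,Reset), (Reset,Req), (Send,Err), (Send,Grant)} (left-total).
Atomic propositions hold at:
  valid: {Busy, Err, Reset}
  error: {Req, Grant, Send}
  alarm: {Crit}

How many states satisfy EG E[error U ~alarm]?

4

Sat(~alarm) = {Busy, Err, Req, Ack, Grant, Reset, Send}
E[error U ~alarm]: least fixpoint, start Z0 = Sat(~alarm) = {Busy, Err, Req, Ack, Grant, Reset, Send}, add states in Sat(error) with some successor in Z. Already a fixed point.
Sat(E[error U ~alarm]) = {Busy, Err, Req, Ack, Grant, Reset, Send}
EG E[error U ~alarm]: greatest fixpoint, start Z0 = {Busy, Err, Req, Ack, Grant, Reset, Send}, keep only states in Sat with some successor in Z. Z1 = {Busy, Err, Ack, Grant, Reset, Send}; Z2 = {Busy, Err, Ack, Grant, Send}; Z3 = {Busy, Err, Ack, Send}; fixed.
Sat(EG E[error U ~alarm]) = {Busy, Err, Ack, Send}
|Sat(EG E[error U ~alarm])| = |{Busy, Err, Ack, Send}| = 4.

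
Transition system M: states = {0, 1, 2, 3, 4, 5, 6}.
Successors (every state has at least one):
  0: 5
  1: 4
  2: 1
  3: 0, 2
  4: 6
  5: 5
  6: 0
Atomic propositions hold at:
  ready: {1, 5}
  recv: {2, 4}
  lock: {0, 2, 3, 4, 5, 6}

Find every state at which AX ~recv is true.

{0, 2, 4, 5, 6}

Sat(~recv) = {0, 1, 3, 5, 6}
Sat(AX ~recv) = {s : every successor in {0, 1, 3, 5, 6}} = {0, 2, 4, 5, 6}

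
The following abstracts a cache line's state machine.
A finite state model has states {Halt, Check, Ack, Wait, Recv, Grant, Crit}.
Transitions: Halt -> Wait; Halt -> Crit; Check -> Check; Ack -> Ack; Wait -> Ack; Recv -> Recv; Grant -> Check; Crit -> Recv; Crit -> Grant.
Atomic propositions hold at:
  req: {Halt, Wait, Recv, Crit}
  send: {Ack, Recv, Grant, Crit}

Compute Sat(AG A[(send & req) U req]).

{Recv}

Sat(send & req) = {Recv, Crit}
A[(send & req) U req]: least fixpoint, start Z0 = Sat(req) = {Halt, Wait, Recv, Crit}, add states in Sat(send & req) with every successor in Z. Already a fixed point.
Sat(A[(send & req) U req]) = {Halt, Wait, Recv, Crit}
AG A[(send & req) U req]: greatest fixpoint, start Z0 = {Halt, Wait, Recv, Crit}, keep only states in Sat with every successor in Z. Z1 = {Halt, Recv}; Z2 = {Recv}; fixed.
Sat(AG A[(send & req) U req]) = {Recv}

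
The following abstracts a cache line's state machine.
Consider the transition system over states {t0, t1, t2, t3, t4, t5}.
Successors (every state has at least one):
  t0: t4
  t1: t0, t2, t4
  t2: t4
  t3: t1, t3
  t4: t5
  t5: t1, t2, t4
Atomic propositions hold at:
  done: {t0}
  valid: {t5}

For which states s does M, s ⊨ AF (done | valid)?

{t0, t1, t2, t4, t5}

Sat(done | valid) = {t0, t5}
AF (done | valid): least fixpoint, start Z0 = {t0, t5}, add states with every successor in Z. Z1 = {t0, t4, t5}; Z2 = {t0, t2, t4, t5}; Z3 = {t0, t1, t2, t4, t5}; fixed.
Sat(AF (done | valid)) = {t0, t1, t2, t4, t5}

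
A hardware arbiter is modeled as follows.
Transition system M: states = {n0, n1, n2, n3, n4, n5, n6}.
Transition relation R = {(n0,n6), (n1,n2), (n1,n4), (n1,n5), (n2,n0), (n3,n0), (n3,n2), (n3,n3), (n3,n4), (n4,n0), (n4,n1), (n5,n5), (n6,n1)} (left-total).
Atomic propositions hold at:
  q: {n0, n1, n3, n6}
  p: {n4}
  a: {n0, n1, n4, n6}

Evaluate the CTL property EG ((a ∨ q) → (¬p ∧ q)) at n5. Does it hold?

Yes

Sat(a ∨ q) = {n0, n1, n3, n4, n6}
Sat(¬p) = {n0, n1, n2, n3, n5, n6}
Sat(¬p ∧ q) = {n0, n1, n3, n6}
Sat((a ∨ q) → (¬p ∧ q)) = {n0, n1, n2, n3, n5, n6}
EG ((a ∨ q) → (¬p ∧ q)): greatest fixpoint, start Z0 = {n0, n1, n2, n3, n5, n6}, keep only states in Sat with some successor in Z. Already a fixed point.
Sat(EG ((a ∨ q) → (¬p ∧ q))) = {n0, n1, n2, n3, n5, n6}
n5 ∈ Sat(EG ((a ∨ q) → (¬p ∧ q))) = {n0, n1, n2, n3, n5, n6}, so the formula holds at n5.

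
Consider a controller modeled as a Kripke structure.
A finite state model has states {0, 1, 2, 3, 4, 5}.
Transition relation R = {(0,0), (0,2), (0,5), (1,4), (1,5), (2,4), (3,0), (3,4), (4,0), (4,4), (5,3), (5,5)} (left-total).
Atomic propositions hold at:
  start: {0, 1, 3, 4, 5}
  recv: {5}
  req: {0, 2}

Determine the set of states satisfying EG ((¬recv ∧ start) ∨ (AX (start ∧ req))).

{0, 1, 3, 4}

Sat(¬recv) = {0, 1, 2, 3, 4}
Sat(¬recv ∧ start) = {0, 1, 3, 4}
Sat(start ∧ req) = {0}
Sat(AX (start ∧ req)) = {s : every successor in {0}} = ∅
Sat((¬recv ∧ start) ∨ (AX (start ∧ req))) = {0, 1, 3, 4}
EG ((¬recv ∧ start) ∨ (AX (start ∧ req))): greatest fixpoint, start Z0 = {0, 1, 3, 4}, keep only states in Sat with some successor in Z. Already a fixed point.
Sat(EG ((¬recv ∧ start) ∨ (AX (start ∧ req)))) = {0, 1, 3, 4}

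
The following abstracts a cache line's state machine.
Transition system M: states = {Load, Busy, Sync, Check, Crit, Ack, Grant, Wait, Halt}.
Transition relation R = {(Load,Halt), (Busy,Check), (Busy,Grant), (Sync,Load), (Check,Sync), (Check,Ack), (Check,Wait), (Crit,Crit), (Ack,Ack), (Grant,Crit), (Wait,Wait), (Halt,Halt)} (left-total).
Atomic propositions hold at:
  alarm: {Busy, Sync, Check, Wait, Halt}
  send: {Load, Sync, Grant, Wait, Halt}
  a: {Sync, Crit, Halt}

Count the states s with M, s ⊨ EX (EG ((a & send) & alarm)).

Sat(a & send) = {Sync, Halt}
Sat((a & send) & alarm) = {Sync, Halt}
EG ((a & send) & alarm): greatest fixpoint, start Z0 = {Sync, Halt}, keep only states in Sat with some successor in Z. Z1 = {Halt}; fixed.
Sat(EG ((a & send) & alarm)) = {Halt}
Sat(EX (EG ((a & send) & alarm))) = {s : some successor in {Halt}} = {Load, Halt}
|Sat(EX (EG ((a & send) & alarm)))| = |{Load, Halt}| = 2.

2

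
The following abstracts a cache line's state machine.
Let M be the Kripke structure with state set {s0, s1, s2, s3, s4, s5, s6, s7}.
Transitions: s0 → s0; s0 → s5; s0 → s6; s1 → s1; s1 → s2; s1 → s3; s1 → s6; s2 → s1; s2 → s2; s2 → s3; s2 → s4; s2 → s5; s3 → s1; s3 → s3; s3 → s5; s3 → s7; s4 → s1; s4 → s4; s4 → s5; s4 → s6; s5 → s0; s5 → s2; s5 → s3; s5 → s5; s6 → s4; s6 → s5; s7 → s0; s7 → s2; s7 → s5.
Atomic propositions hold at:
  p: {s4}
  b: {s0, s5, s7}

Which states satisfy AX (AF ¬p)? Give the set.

Sat(¬p) = {s0, s1, s2, s3, s5, s6, s7}
AF ¬p: least fixpoint, start Z0 = {s0, s1, s2, s3, s5, s6, s7}, add states with every successor in Z. Already a fixed point.
Sat(AF ¬p) = {s0, s1, s2, s3, s5, s6, s7}
Sat(AX (AF ¬p)) = {s : every successor in {s0, s1, s2, s3, s5, s6, s7}} = {s0, s1, s3, s5, s7}

{s0, s1, s3, s5, s7}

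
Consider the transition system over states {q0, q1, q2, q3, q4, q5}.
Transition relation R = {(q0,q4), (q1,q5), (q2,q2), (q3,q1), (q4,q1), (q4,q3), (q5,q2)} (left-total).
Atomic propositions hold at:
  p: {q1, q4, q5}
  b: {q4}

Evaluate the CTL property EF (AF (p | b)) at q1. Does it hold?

Sat(p | b) = {q1, q4, q5}
AF (p | b): least fixpoint, start Z0 = {q1, q4, q5}, add states with every successor in Z. Z1 = {q0, q1, q3, q4, q5}; fixed.
Sat(AF (p | b)) = {q0, q1, q3, q4, q5}
EF (AF (p | b)): least fixpoint, start Z0 = {q0, q1, q3, q4, q5}, add states with some successor in Z. Already a fixed point.
Sat(EF (AF (p | b))) = {q0, q1, q3, q4, q5}
q1 ∈ Sat(EF (AF (p | b))) = {q0, q1, q3, q4, q5}, so the formula holds at q1.

Yes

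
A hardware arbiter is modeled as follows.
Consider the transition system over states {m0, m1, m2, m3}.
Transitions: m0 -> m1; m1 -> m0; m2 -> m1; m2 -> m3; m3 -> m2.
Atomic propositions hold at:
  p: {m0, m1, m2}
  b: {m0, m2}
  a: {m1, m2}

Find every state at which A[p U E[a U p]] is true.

E[a U p]: least fixpoint, start Z0 = Sat(p) = {m0, m1, m2}, add states in Sat(a) with some successor in Z. Already a fixed point.
Sat(E[a U p]) = {m0, m1, m2}
A[p U E[a U p]]: least fixpoint, start Z0 = Sat(E[a U p]) = {m0, m1, m2}, add states in Sat(p) with every successor in Z. Already a fixed point.
Sat(A[p U E[a U p]]) = {m0, m1, m2}

{m0, m1, m2}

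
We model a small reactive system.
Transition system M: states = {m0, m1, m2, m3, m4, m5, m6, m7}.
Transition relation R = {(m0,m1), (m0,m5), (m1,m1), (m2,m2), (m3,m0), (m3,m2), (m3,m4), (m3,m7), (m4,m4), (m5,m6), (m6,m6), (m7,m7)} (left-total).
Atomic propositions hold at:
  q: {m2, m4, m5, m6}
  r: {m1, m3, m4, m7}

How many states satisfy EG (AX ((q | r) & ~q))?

Sat(q | r) = {m1, m2, m3, m4, m5, m6, m7}
Sat(~q) = {m0, m1, m3, m7}
Sat((q | r) & ~q) = {m1, m3, m7}
Sat(AX ((q | r) & ~q)) = {s : every successor in {m1, m3, m7}} = {m1, m7}
EG (AX ((q | r) & ~q)): greatest fixpoint, start Z0 = {m1, m7}, keep only states in Sat with some successor in Z. Already a fixed point.
Sat(EG (AX ((q | r) & ~q))) = {m1, m7}
|Sat(EG (AX ((q | r) & ~q)))| = |{m1, m7}| = 2.

2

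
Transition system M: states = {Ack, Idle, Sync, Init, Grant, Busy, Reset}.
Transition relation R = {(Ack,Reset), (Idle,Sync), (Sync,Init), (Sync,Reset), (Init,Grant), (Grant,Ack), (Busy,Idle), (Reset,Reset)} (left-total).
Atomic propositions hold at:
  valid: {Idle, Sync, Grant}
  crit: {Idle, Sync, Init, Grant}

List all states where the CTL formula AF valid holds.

{Idle, Sync, Init, Grant, Busy}

AF valid: least fixpoint, start Z0 = {Idle, Sync, Grant}, add states with every successor in Z. Z1 = {Idle, Sync, Init, Grant, Busy}; fixed.
Sat(AF valid) = {Idle, Sync, Init, Grant, Busy}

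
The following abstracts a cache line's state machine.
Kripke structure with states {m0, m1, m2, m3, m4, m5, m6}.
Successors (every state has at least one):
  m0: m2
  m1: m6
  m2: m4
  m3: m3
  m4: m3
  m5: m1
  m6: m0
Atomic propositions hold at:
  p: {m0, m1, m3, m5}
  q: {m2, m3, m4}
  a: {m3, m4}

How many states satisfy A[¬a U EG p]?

1

Sat(¬a) = {m0, m1, m2, m5, m6}
EG p: greatest fixpoint, start Z0 = {m0, m1, m3, m5}, keep only states in Sat with some successor in Z. Z1 = {m3, m5}; Z2 = {m3}; fixed.
Sat(EG p) = {m3}
A[¬a U EG p]: least fixpoint, start Z0 = Sat(EG p) = {m3}, add states in Sat(¬a) with every successor in Z. Already a fixed point.
Sat(A[¬a U EG p]) = {m3}
|Sat(A[¬a U EG p])| = |{m3}| = 1.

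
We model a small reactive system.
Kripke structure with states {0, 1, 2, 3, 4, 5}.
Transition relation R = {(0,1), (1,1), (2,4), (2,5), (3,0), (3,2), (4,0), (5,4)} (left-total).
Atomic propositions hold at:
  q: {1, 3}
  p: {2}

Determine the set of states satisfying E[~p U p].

Sat(~p) = {0, 1, 3, 4, 5}
E[~p U p]: least fixpoint, start Z0 = Sat(p) = {2}, add states in Sat(~p) with some successor in Z. Z1 = {2, 3}; fixed.
Sat(E[~p U p]) = {2, 3}

{2, 3}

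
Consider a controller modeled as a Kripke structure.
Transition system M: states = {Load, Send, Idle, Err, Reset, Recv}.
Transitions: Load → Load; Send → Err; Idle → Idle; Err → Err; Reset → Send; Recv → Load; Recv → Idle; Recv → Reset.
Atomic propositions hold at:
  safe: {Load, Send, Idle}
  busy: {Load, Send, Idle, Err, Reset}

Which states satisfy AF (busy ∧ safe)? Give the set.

Sat(busy ∧ safe) = {Load, Send, Idle}
AF (busy ∧ safe): least fixpoint, start Z0 = {Load, Send, Idle}, add states with every successor in Z. Z1 = {Load, Send, Idle, Reset}; Z2 = {Load, Send, Idle, Reset, Recv}; fixed.
Sat(AF (busy ∧ safe)) = {Load, Send, Idle, Reset, Recv}

{Load, Send, Idle, Reset, Recv}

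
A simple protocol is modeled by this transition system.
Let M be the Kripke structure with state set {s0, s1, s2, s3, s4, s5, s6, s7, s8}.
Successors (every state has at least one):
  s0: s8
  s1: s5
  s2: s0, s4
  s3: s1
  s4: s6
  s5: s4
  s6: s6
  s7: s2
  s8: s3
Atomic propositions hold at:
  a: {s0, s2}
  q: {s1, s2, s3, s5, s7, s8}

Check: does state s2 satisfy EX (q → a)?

Sat(q → a) = {s0, s2, s4, s6}
Sat(EX (q → a)) = {s : some successor in {s0, s2, s4, s6}} = {s2, s4, s5, s6, s7}
s2 ∈ Sat(EX (q → a)) = {s2, s4, s5, s6, s7}, so the formula holds at s2.

Yes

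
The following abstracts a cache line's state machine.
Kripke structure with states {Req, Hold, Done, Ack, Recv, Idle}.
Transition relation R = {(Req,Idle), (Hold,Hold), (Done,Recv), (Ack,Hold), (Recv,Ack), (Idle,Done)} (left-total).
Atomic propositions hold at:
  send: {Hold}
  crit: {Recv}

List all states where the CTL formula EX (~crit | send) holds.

Sat(~crit) = {Req, Hold, Done, Ack, Idle}
Sat(~crit | send) = {Req, Hold, Done, Ack, Idle}
Sat(EX (~crit | send)) = {s : some successor in {Req, Hold, Done, Ack, Idle}} = {Req, Hold, Ack, Recv, Idle}

{Req, Hold, Ack, Recv, Idle}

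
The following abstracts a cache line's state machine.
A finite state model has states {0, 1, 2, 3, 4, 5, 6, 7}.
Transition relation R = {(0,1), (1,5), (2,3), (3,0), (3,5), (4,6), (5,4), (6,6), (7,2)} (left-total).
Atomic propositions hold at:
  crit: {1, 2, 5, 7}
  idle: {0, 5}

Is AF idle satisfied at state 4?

AF idle: least fixpoint, start Z0 = {0, 5}, add states with every successor in Z. Z1 = {0, 1, 3, 5}; Z2 = {0, 1, 2, 3, 5}; Z3 = {0, 1, 2, 3, 5, 7}; fixed.
Sat(AF idle) = {0, 1, 2, 3, 5, 7}
4 ∉ Sat(AF idle) = {0, 1, 2, 3, 5, 7}, so the formula does not hold at 4.

No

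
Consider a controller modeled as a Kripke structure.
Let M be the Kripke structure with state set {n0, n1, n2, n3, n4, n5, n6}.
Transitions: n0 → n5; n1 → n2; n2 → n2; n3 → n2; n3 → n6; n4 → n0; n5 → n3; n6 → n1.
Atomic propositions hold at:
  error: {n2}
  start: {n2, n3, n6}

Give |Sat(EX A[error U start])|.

A[error U start]: least fixpoint, start Z0 = Sat(start) = {n2, n3, n6}, add states in Sat(error) with every successor in Z. Already a fixed point.
Sat(A[error U start]) = {n2, n3, n6}
Sat(EX A[error U start]) = {s : some successor in {n2, n3, n6}} = {n1, n2, n3, n5}
|Sat(EX A[error U start])| = |{n1, n2, n3, n5}| = 4.

4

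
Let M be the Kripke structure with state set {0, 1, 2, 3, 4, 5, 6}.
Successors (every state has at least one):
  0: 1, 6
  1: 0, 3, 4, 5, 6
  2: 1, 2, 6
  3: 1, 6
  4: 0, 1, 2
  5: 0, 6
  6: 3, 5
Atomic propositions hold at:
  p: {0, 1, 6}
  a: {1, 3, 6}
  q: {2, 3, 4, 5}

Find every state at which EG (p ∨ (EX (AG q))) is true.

{0, 1}

AG q: greatest fixpoint, start Z0 = {2, 3, 4, 5}, keep only states in Sat with every successor in Z. Z1 = ∅; fixed.
Sat(AG q) = ∅
Sat(EX (AG q)) = {s : some successor in ∅} = ∅
Sat(p ∨ (EX (AG q))) = {0, 1, 6}
EG (p ∨ (EX (AG q))): greatest fixpoint, start Z0 = {0, 1, 6}, keep only states in Sat with some successor in Z. Z1 = {0, 1}; fixed.
Sat(EG (p ∨ (EX (AG q)))) = {0, 1}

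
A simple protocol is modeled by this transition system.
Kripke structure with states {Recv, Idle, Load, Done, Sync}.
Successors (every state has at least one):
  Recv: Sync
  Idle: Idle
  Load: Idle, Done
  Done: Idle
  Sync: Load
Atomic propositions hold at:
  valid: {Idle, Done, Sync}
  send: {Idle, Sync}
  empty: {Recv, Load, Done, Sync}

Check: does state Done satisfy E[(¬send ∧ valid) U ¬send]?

Sat(¬send) = {Recv, Load, Done}
Sat(¬send ∧ valid) = {Done}
E[(¬send ∧ valid) U ¬send]: least fixpoint, start Z0 = Sat(¬send) = {Recv, Load, Done}, add states in Sat(¬send ∧ valid) with some successor in Z. Already a fixed point.
Sat(E[(¬send ∧ valid) U ¬send]) = {Recv, Load, Done}
Done ∈ Sat(E[(¬send ∧ valid) U ¬send]) = {Recv, Load, Done}, so the formula holds at Done.

Yes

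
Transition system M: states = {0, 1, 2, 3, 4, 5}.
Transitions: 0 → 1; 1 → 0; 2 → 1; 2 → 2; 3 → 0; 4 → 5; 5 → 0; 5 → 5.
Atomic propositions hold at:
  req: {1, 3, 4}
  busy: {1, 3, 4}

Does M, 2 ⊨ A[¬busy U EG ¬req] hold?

Yes

Sat(¬busy) = {0, 2, 5}
Sat(¬req) = {0, 2, 5}
EG ¬req: greatest fixpoint, start Z0 = {0, 2, 5}, keep only states in Sat with some successor in Z. Z1 = {2, 5}; fixed.
Sat(EG ¬req) = {2, 5}
A[¬busy U EG ¬req]: least fixpoint, start Z0 = Sat(EG ¬req) = {2, 5}, add states in Sat(¬busy) with every successor in Z. Already a fixed point.
Sat(A[¬busy U EG ¬req]) = {2, 5}
2 ∈ Sat(A[¬busy U EG ¬req]) = {2, 5}, so the formula holds at 2.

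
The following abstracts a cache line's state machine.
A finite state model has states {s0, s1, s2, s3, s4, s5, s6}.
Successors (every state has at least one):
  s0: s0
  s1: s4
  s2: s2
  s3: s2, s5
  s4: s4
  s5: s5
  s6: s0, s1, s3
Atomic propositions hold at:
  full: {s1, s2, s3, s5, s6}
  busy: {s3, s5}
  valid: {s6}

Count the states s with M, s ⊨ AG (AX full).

Sat(AX full) = {s : every successor in {s1, s2, s3, s5, s6}} = {s2, s3, s5}
AG (AX full): greatest fixpoint, start Z0 = {s2, s3, s5}, keep only states in Sat with every successor in Z. Already a fixed point.
Sat(AG (AX full)) = {s2, s3, s5}
|Sat(AG (AX full))| = |{s2, s3, s5}| = 3.

3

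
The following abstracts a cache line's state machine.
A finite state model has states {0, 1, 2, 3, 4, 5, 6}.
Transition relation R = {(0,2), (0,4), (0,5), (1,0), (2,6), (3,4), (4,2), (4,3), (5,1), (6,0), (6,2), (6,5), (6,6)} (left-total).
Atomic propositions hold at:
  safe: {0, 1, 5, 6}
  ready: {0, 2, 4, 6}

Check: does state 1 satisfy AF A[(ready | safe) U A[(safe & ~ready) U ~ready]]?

Sat(ready | safe) = {0, 1, 2, 4, 5, 6}
Sat(~ready) = {1, 3, 5}
Sat(safe & ~ready) = {1, 5}
A[(safe & ~ready) U ~ready]: least fixpoint, start Z0 = Sat(~ready) = {1, 3, 5}, add states in Sat(safe & ~ready) with every successor in Z. Already a fixed point.
Sat(A[(safe & ~ready) U ~ready]) = {1, 3, 5}
A[(ready | safe) U A[(safe & ~ready) U ~ready]]: least fixpoint, start Z0 = Sat(A[(safe & ~ready) U ~ready]) = {1, 3, 5}, add states in Sat(ready | safe) with every successor in Z. Already a fixed point.
Sat(A[(ready | safe) U A[(safe & ~ready) U ~ready]]) = {1, 3, 5}
AF A[(ready | safe) U A[(safe & ~ready) U ~ready]]: least fixpoint, start Z0 = {1, 3, 5}, add states with every successor in Z. Already a fixed point.
Sat(AF A[(ready | safe) U A[(safe & ~ready) U ~ready]]) = {1, 3, 5}
1 ∈ Sat(AF A[(ready | safe) U A[(safe & ~ready) U ~ready]]) = {1, 3, 5}, so the formula holds at 1.

Yes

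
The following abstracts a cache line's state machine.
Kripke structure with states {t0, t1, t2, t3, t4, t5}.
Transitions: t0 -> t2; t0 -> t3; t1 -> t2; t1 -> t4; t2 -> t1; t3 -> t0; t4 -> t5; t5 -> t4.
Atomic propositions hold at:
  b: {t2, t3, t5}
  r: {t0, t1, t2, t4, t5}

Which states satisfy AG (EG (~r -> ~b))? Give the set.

Sat(~r) = {t3}
Sat(~b) = {t0, t1, t4}
Sat(~r -> ~b) = {t0, t1, t2, t4, t5}
EG (~r -> ~b): greatest fixpoint, start Z0 = {t0, t1, t2, t4, t5}, keep only states in Sat with some successor in Z. Already a fixed point.
Sat(EG (~r -> ~b)) = {t0, t1, t2, t4, t5}
AG (EG (~r -> ~b)): greatest fixpoint, start Z0 = {t0, t1, t2, t4, t5}, keep only states in Sat with every successor in Z. Z1 = {t1, t2, t4, t5}; fixed.
Sat(AG (EG (~r -> ~b))) = {t1, t2, t4, t5}

{t1, t2, t4, t5}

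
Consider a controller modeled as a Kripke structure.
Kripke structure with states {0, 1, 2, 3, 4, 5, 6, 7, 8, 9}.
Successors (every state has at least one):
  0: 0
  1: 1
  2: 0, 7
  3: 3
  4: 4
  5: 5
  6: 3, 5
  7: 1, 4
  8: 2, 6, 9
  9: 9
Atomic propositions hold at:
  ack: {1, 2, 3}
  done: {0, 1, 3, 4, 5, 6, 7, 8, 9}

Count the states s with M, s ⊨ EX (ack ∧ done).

4

Sat(ack ∧ done) = {1, 3}
Sat(EX (ack ∧ done)) = {s : some successor in {1, 3}} = {1, 3, 6, 7}
|Sat(EX (ack ∧ done))| = |{1, 3, 6, 7}| = 4.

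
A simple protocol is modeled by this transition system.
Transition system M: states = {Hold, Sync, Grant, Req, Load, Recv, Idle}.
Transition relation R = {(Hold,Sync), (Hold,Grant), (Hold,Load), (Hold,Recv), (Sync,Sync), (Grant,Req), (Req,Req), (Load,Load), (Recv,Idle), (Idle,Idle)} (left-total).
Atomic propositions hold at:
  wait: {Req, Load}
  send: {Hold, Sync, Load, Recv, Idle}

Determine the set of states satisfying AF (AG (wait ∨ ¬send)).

Sat(¬send) = {Grant, Req}
Sat(wait ∨ ¬send) = {Grant, Req, Load}
AG (wait ∨ ¬send): greatest fixpoint, start Z0 = {Grant, Req, Load}, keep only states in Sat with every successor in Z. Already a fixed point.
Sat(AG (wait ∨ ¬send)) = {Grant, Req, Load}
AF (AG (wait ∨ ¬send)): least fixpoint, start Z0 = {Grant, Req, Load}, add states with every successor in Z. Already a fixed point.
Sat(AF (AG (wait ∨ ¬send))) = {Grant, Req, Load}

{Grant, Req, Load}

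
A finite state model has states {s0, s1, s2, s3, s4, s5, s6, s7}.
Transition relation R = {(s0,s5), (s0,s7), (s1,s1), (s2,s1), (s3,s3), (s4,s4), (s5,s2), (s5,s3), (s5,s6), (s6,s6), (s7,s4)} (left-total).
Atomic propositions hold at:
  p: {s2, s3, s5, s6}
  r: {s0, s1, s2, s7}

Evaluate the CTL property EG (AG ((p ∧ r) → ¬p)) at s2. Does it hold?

No

Sat(p ∧ r) = {s2}
Sat(¬p) = {s0, s1, s4, s7}
Sat((p ∧ r) → ¬p) = {s0, s1, s3, s4, s5, s6, s7}
AG ((p ∧ r) → ¬p): greatest fixpoint, start Z0 = {s0, s1, s3, s4, s5, s6, s7}, keep only states in Sat with every successor in Z. Z1 = {s0, s1, s3, s4, s6, s7}; Z2 = {s1, s3, s4, s6, s7}; fixed.
Sat(AG ((p ∧ r) → ¬p)) = {s1, s3, s4, s6, s7}
EG (AG ((p ∧ r) → ¬p)): greatest fixpoint, start Z0 = {s1, s3, s4, s6, s7}, keep only states in Sat with some successor in Z. Already a fixed point.
Sat(EG (AG ((p ∧ r) → ¬p))) = {s1, s3, s4, s6, s7}
s2 ∉ Sat(EG (AG ((p ∧ r) → ¬p))) = {s1, s3, s4, s6, s7}, so the formula does not hold at s2.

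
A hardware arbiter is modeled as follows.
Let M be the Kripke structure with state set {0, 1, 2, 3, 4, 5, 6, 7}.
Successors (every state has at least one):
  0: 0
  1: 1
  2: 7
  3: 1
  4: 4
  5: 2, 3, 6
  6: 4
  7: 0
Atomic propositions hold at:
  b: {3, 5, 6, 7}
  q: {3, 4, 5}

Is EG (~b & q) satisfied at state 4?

Yes

Sat(~b) = {0, 1, 2, 4}
Sat(~b & q) = {4}
EG (~b & q): greatest fixpoint, start Z0 = {4}, keep only states in Sat with some successor in Z. Already a fixed point.
Sat(EG (~b & q)) = {4}
4 ∈ Sat(EG (~b & q)) = {4}, so the formula holds at 4.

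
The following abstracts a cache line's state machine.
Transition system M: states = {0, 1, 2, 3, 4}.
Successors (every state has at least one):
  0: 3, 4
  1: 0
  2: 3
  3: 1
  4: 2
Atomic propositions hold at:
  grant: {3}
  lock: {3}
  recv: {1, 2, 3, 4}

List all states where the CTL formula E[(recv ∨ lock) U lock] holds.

{2, 3, 4}

Sat(recv ∨ lock) = {1, 2, 3, 4}
E[(recv ∨ lock) U lock]: least fixpoint, start Z0 = Sat(lock) = {3}, add states in Sat(recv ∨ lock) with some successor in Z. Z1 = {2, 3}; Z2 = {2, 3, 4}; fixed.
Sat(E[(recv ∨ lock) U lock]) = {2, 3, 4}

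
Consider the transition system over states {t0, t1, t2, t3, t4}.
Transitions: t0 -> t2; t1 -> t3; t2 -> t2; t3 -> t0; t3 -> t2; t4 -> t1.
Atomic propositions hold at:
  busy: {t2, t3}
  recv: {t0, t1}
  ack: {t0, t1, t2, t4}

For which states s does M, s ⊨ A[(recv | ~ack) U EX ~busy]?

Sat(~ack) = {t3}
Sat(recv | ~ack) = {t0, t1, t3}
Sat(~busy) = {t0, t1, t4}
Sat(EX ~busy) = {s : some successor in {t0, t1, t4}} = {t3, t4}
A[(recv | ~ack) U EX ~busy]: least fixpoint, start Z0 = Sat(EX ~busy) = {t3, t4}, add states in Sat(recv | ~ack) with every successor in Z. Z1 = {t1, t3, t4}; fixed.
Sat(A[(recv | ~ack) U EX ~busy]) = {t1, t3, t4}

{t1, t3, t4}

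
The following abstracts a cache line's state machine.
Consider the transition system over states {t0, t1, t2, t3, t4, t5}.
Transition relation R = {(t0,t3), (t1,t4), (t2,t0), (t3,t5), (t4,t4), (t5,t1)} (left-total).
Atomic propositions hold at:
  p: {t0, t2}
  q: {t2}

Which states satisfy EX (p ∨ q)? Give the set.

Sat(p ∨ q) = {t0, t2}
Sat(EX (p ∨ q)) = {s : some successor in {t0, t2}} = {t2}

{t2}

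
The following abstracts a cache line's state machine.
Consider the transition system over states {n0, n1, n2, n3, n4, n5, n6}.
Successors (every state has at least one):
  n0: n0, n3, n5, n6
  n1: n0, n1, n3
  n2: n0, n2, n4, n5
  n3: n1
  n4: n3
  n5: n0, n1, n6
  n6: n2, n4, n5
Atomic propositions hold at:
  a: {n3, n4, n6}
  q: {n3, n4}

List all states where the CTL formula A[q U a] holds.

A[q U a]: least fixpoint, start Z0 = Sat(a) = {n3, n4, n6}, add states in Sat(q) with every successor in Z. Already a fixed point.
Sat(A[q U a]) = {n3, n4, n6}

{n3, n4, n6}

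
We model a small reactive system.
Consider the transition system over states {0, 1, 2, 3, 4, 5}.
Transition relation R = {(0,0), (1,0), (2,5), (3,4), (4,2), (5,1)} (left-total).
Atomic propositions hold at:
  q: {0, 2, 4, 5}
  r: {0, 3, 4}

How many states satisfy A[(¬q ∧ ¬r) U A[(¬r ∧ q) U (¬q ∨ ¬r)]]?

4

Sat(¬q) = {1, 3}
Sat(¬r) = {1, 2, 5}
Sat(¬q ∧ ¬r) = {1}
Sat(¬r ∧ q) = {2, 5}
Sat(¬q ∨ ¬r) = {1, 2, 3, 5}
A[(¬r ∧ q) U (¬q ∨ ¬r)]: least fixpoint, start Z0 = Sat((¬q ∨ ¬r)) = {1, 2, 3, 5}, add states in Sat(¬r ∧ q) with every successor in Z. Already a fixed point.
Sat(A[(¬r ∧ q) U (¬q ∨ ¬r)]) = {1, 2, 3, 5}
A[(¬q ∧ ¬r) U A[(¬r ∧ q) U (¬q ∨ ¬r)]]: least fixpoint, start Z0 = Sat(A[(¬r ∧ q) U (¬q ∨ ¬r)]) = {1, 2, 3, 5}, add states in Sat(¬q ∧ ¬r) with every successor in Z. Already a fixed point.
Sat(A[(¬q ∧ ¬r) U A[(¬r ∧ q) U (¬q ∨ ¬r)]]) = {1, 2, 3, 5}
|Sat(A[(¬q ∧ ¬r) U A[(¬r ∧ q) U (¬q ∨ ¬r)]])| = |{1, 2, 3, 5}| = 4.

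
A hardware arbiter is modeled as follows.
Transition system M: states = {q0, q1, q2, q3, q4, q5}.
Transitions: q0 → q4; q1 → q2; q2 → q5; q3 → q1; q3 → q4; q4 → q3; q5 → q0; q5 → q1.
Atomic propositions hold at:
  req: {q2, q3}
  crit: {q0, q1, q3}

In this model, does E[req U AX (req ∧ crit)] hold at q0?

Sat(req ∧ crit) = {q3}
Sat(AX (req ∧ crit)) = {s : every successor in {q3}} = {q4}
E[req U AX (req ∧ crit)]: least fixpoint, start Z0 = Sat(AX (req ∧ crit)) = {q4}, add states in Sat(req) with some successor in Z. Z1 = {q3, q4}; fixed.
Sat(E[req U AX (req ∧ crit)]) = {q3, q4}
q0 ∉ Sat(E[req U AX (req ∧ crit)]) = {q3, q4}, so the formula does not hold at q0.

No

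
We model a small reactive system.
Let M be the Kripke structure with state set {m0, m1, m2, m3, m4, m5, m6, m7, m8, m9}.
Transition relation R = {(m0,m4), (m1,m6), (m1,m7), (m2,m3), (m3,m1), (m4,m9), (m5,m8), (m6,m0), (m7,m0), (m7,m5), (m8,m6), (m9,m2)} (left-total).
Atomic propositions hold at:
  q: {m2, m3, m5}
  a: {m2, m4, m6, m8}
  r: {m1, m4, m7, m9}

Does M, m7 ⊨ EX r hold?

Sat(EX r) = {s : some successor in {m1, m4, m7, m9}} = {m0, m1, m3, m4}
m7 ∉ Sat(EX r) = {m0, m1, m3, m4}, so the formula does not hold at m7.

No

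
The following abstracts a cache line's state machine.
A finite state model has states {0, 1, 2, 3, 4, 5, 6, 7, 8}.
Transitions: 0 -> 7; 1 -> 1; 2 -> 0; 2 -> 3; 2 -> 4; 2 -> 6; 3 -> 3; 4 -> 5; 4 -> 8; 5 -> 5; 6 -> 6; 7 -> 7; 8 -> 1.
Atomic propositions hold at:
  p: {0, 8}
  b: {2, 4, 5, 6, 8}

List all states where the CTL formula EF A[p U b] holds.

{2, 4, 5, 6, 8}

A[p U b]: least fixpoint, start Z0 = Sat(b) = {2, 4, 5, 6, 8}, add states in Sat(p) with every successor in Z. Already a fixed point.
Sat(A[p U b]) = {2, 4, 5, 6, 8}
EF A[p U b]: least fixpoint, start Z0 = {2, 4, 5, 6, 8}, add states with some successor in Z. Already a fixed point.
Sat(EF A[p U b]) = {2, 4, 5, 6, 8}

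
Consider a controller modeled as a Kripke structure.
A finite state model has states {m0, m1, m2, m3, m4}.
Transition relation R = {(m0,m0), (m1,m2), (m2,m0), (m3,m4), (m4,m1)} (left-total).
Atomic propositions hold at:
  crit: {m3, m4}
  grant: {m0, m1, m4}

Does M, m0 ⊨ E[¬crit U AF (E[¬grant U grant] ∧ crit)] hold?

No

Sat(¬crit) = {m0, m1, m2}
Sat(¬grant) = {m2, m3}
E[¬grant U grant]: least fixpoint, start Z0 = Sat(grant) = {m0, m1, m4}, add states in Sat(¬grant) with some successor in Z. Z1 = {m0, m1, m2, m3, m4}; fixed.
Sat(E[¬grant U grant]) = {m0, m1, m2, m3, m4}
Sat(E[¬grant U grant] ∧ crit) = {m3, m4}
AF (E[¬grant U grant] ∧ crit): least fixpoint, start Z0 = {m3, m4}, add states with every successor in Z. Already a fixed point.
Sat(AF (E[¬grant U grant] ∧ crit)) = {m3, m4}
E[¬crit U AF (E[¬grant U grant] ∧ crit)]: least fixpoint, start Z0 = Sat(AF (E[¬grant U grant] ∧ crit)) = {m3, m4}, add states in Sat(¬crit) with some successor in Z. Already a fixed point.
Sat(E[¬crit U AF (E[¬grant U grant] ∧ crit)]) = {m3, m4}
m0 ∉ Sat(E[¬crit U AF (E[¬grant U grant] ∧ crit)]) = {m3, m4}, so the formula does not hold at m0.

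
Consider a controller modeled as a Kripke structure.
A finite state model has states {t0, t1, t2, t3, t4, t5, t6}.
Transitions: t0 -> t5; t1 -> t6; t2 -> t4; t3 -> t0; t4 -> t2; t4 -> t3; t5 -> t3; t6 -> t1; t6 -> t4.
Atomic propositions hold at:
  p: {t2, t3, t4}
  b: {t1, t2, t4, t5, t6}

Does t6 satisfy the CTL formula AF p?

No

AF p: least fixpoint, start Z0 = {t2, t3, t4}, add states with every successor in Z. Z1 = {t2, t3, t4, t5}; Z2 = {t0, t2, t3, t4, t5}; fixed.
Sat(AF p) = {t0, t2, t3, t4, t5}
t6 ∉ Sat(AF p) = {t0, t2, t3, t4, t5}, so the formula does not hold at t6.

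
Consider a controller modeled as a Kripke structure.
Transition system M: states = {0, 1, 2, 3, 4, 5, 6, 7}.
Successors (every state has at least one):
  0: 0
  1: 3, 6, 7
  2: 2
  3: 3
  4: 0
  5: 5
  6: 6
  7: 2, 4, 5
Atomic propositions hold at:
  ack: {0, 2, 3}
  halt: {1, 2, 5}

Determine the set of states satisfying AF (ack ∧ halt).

{2}

Sat(ack ∧ halt) = {2}
AF (ack ∧ halt): least fixpoint, start Z0 = {2}, add states with every successor in Z. Already a fixed point.
Sat(AF (ack ∧ halt)) = {2}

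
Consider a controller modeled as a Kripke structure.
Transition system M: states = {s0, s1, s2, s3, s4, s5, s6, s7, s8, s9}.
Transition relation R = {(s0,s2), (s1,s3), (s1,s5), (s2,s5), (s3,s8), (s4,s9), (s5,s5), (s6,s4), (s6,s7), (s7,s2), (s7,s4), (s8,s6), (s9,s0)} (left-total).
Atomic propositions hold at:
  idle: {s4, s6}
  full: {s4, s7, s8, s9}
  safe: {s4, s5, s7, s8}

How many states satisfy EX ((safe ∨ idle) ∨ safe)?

7

Sat(safe ∨ idle) = {s4, s5, s6, s7, s8}
Sat((safe ∨ idle) ∨ safe) = {s4, s5, s6, s7, s8}
Sat(EX ((safe ∨ idle) ∨ safe)) = {s : some successor in {s4, s5, s6, s7, s8}} = {s1, s2, s3, s5, s6, s7, s8}
|Sat(EX ((safe ∨ idle) ∨ safe))| = |{s1, s2, s3, s5, s6, s7, s8}| = 7.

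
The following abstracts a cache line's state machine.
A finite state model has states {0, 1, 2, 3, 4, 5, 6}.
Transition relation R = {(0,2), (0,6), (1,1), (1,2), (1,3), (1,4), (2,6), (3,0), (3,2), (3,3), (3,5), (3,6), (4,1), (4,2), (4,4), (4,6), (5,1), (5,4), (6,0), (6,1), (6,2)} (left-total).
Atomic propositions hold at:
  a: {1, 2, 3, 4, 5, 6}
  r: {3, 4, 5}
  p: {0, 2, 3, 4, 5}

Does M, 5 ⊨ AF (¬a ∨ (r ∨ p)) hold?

Yes

Sat(¬a) = {0}
Sat(r ∨ p) = {0, 2, 3, 4, 5}
Sat(¬a ∨ (r ∨ p)) = {0, 2, 3, 4, 5}
AF (¬a ∨ (r ∨ p)): least fixpoint, start Z0 = {0, 2, 3, 4, 5}, add states with every successor in Z. Already a fixed point.
Sat(AF (¬a ∨ (r ∨ p))) = {0, 2, 3, 4, 5}
5 ∈ Sat(AF (¬a ∨ (r ∨ p))) = {0, 2, 3, 4, 5}, so the formula holds at 5.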